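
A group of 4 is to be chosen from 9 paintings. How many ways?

C(9,4) = 9!/(4! x 5!).

Final answer: \binom{9}{4} = 126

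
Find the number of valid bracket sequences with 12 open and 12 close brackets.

This is a standard Catalan-number count: the answer is C_n. Here n = 12 (pairs).
C_n = C(2n,n)/(n+1), so C_{12} = C(24,12)/13 = 2704156/13.

Final answer: C_{12} = 208012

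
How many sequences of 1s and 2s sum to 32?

Let f(n) be the number of climbs. Removing the last move (1 or 2 steps) gives f(n) = f(n-1) + f(n-2); base cases f(1)=1, f(2)=2.
Computing successive values: f(1)=1, f(2)=2, f(3)=3, f(4)=5, f(5)=8, f(6)=13, f(7)=21, f(8)=34, f(9)=55, f(10)=89, f(11)=144, f(12)=233, f(13)=377, f(14)=610, f(15)=987, f(16)=1597, f(17)=2584, f(18)=4181, f(19)=6765, f(20)=10946, f(21)=17711, f(22)=28657, f(23)=46368, f(24)=75025, f(25)=121393, f(26)=196418, f(27)=317811, f(28)=514229, f(29)=832040, f(30)=1346269, f(31)=2178309, f(32)=3524578.

Final answer: 3524578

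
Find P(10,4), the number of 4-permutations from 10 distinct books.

P(10,4) = 10!/(10-4)! = 10!/6!.

Final answer: P(10,4) = 5040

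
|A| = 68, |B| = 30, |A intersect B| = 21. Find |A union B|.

|A union B| = |A| + |B| - |A intersect B| = 68 + 30 - 21.

Final answer: 77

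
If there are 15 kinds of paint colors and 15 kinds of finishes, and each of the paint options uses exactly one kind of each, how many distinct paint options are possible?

By the multiplication principle: 15 x 15.

Final answer: 225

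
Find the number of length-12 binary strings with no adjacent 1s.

Classify by the final bit: ...0 gives a(n-1) strings, ...01 gives a(n-2) strings. Thus a(n) = a(n-1) + a(n-2) with a(1)=2, a(2)=3.
Iterating the recurrence: a(1)=2, a(2)=3, a(3)=5, a(4)=8, a(5)=13, a(6)=21, a(7)=34, a(8)=55, a(9)=89, a(10)=144, a(11)=233, a(12)=377.

Final answer: 377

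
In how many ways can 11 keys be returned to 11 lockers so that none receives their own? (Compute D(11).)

D(n) = (n-1)(D(n-1) + D(n-2)), D(0)=1, D(1)=0.
D(2) = 1 x (0 + 1) = 1
D(3) = 2 x (1 + 0) = 2
D(4) = 3 x (2 + 1) = 9
D(5) = 4 x (9 + 2) = 44
D(6) = 5 x (44 + 9) = 265
D(7) = 6 x (265 + 44) = 1854
D(8) = 7 x (1854 + 265) = 14833
D(9) = 8 x (14833 + 1854) = 133496
D(10) = 9 x (133496 + 14833) = 1334961
D(11) = 10 x (D(10) + D(9)) = 10 x (1334961 + 133496)

Final answer: D(11) = 14684570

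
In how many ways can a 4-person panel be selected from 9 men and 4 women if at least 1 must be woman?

Sum over valid woman counts:
C(4,1)C(9,3) = 336
C(4,2)C(9,2) = 216
C(4,3)C(9,1) = 36
C(4,4)C(9,0) = 1
Total: 336 + 216 + 36 + 1.

Final answer: 589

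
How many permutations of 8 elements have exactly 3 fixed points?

Choose which 3 elements are fixed: C(8,3) = 56.
Derange the remaining 5 using D(j) = (j-1)(D(j-1) + D(j-2)), D(0)=1, D(1)=0: D(2)=1, D(3)=2, D(4)=9, D(5)=44.
Total: 56 x 44.

Final answer: C(8,3) D(5) = 2464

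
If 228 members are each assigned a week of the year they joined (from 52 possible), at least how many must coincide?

There are 52 possible values for week of the year they joined. With 228 members and 52 categories, by pigeonhole: ceiling(228/52).

Final answer: 5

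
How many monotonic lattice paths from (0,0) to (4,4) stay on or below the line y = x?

Total monotonic paths to (4,4): C(8,4) = 70.
By the reflection principle, paths that go above the diagonal number C(8,5) = 56.
Valid Dyck paths: 70 - 56.
(This is the Catalan number C_{4}.)

Final answer: C_{4} = 14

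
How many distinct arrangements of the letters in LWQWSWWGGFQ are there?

Letters (F:1, G:2, L:1, Q:2, S:1, W:4). Total letters: 11.
Permutations = 11!/(4! x 2! x 2!).

Final answer: 415800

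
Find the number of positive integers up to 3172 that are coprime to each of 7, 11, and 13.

|div by 7|=453, |div by 11|=288, |div by 13|=244.
|div by 7&11|=41, |div by 7&13|=34, |div by 11&13|=22, |div by all|=3.
By inclusion-exclusion, divisible by at least one: 453+288+244-41-34-22+3 = 891.
Not divisible by any: 3172 - 891.

Final answer: 2281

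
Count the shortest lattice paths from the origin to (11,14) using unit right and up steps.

Each path has 11 right steps and 14 up steps in some order (25 steps total).
Choose which 14 of the 25 steps are up: C(25,14).

Final answer: C(25,14) = 4457400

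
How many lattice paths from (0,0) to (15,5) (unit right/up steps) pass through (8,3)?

Paths (0,0)->(8,3): C(11,3) = 165.
Paths (8,3)->(15,5): C(9,2) = 36.
By multiplication principle: 165 x 36.

Final answer: 5940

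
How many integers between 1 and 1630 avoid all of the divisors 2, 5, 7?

|div by 2|=815, |div by 5|=326, |div by 7|=232.
|div by 2&5|=163, |div by 2&7|=116, |div by 5&7|=46, |div by all|=23.
By inclusion-exclusion, divisible by at least one: 815+326+232-163-116-46+23 = 1071.
Not divisible by any: 1630 - 1071.

Final answer: 559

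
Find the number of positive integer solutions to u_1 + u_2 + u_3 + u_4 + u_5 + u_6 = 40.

Substitute u'_i = u_i - 1 (so u'_i >= 0). Then sum u'_i = 40 - 6 = 34.
Stars and bars: C(34+6-1, 6-1) = C(39,5).

Final answer: C(39,5) = 575757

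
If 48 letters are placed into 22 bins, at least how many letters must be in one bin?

By the pigeonhole principle: ceiling(48/22).

Final answer: 3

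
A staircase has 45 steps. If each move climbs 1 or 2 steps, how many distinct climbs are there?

Let f(n) be the number of climbs. Removing the last move (1 or 2 steps) gives f(n) = f(n-1) + f(n-2); base cases f(1)=1, f(2)=2.
Computing successive values: f(1)=1, f(2)=2, f(3)=3, f(4)=5, f(5)=8, f(6)=13, f(7)=21, f(8)=34, f(9)=55, f(10)=89, f(11)=144, f(12)=233, f(13)=377, f(14)=610, f(15)=987, f(16)=1597, f(17)=2584, f(18)=4181, f(19)=6765, f(20)=10946, f(21)=17711, f(22)=28657, f(23)=46368, f(24)=75025, f(25)=121393, f(26)=196418, f(27)=317811, f(28)=514229, f(29)=832040, f(30)=1346269, f(31)=2178309, f(32)=3524578, f(33)=5702887, f(34)=9227465, f(35)=14930352, f(36)=24157817, f(37)=39088169, f(38)=63245986, f(39)=102334155, f(40)=165580141, f(41)=267914296, f(42)=433494437, f(43)=701408733, f(44)=1134903170, f(45)=1836311903.

Final answer: 1836311903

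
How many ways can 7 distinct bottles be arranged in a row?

The number of ways to arrange 7 distinct objects is 7!.

Final answer: 7! = 5040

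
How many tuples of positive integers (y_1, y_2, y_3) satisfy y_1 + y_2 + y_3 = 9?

Substitute y'_i = y_i - 1 (so y'_i >= 0). Then sum y'_i = 9 - 3 = 6.
Stars and bars: C(6+3-1, 3-1) = C(8,2).

Final answer: C(8,2) = 28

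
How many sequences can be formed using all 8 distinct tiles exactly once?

The number of ways to arrange 8 distinct objects is 8!.

Final answer: 8! = 40320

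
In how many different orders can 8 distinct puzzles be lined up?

The number of ways to arrange 8 distinct objects is 8!.

Final answer: 8! = 40320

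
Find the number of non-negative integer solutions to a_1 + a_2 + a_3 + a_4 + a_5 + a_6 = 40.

Stars and bars with 40 stars and 5 bars:
C(40+6-1, 6-1) = C(45,5).

Final answer: C(45,5) = 1221759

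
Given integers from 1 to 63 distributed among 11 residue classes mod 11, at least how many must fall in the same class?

By pigeonhole with 63 objects and 11 categories: ceiling(63/11).

Final answer: 6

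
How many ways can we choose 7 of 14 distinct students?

C(14,7) = 14!/(7! x (14-7)!).

Final answer: C(14,7) = 3432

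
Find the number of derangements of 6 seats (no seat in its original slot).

D(n) = (n-1)(D(n-1) + D(n-2)), D(0)=1, D(1)=0.
D(2) = 1 x (0 + 1) = 1
D(3) = 2 x (1 + 0) = 2
D(4) = 3 x (2 + 1) = 9
D(5) = 4 x (9 + 2) = 44
D(6) = 5 x (D(5) + D(4)) = 5 x (44 + 9)

Final answer: D(6) = 265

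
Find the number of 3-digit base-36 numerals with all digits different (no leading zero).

First digit: 35 (nonzero). Second: 35 (not first). Third: 34, etc.
Total: 35 x 35 x 34.

Final answer: 41650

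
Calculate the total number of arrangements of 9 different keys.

The number of ways to arrange 9 distinct objects is 9!.

Final answer: 9! = 362880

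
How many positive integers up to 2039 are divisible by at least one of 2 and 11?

Multiples of 2: 1019. Multiples of 11: 185. Of both (lcm=22): 92.
By inclusion-exclusion: 1019 + 185 - 92.

Final answer: 1112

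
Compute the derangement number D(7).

Use the recurrence D(n) = (n-1)(D(n-1) + D(n-2)) with D(0)=1, D(1)=0.
D(2) = 1 x (0 + 1) = 1
D(3) = 2 x (1 + 0) = 2
D(4) = 3 x (2 + 1) = 9
D(5) = 4 x (9 + 2) = 44
D(6) = 5 x (44 + 9) = 265
D(7) = 6 x (D(6) + D(5)) = 6 x (265 + 44)

Final answer: D(7) = 1854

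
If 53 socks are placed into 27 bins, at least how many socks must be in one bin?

By the pigeonhole principle: ceiling(53/27).

Final answer: 2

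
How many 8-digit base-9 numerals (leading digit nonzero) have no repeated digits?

First digit: 8 (nonzero). Second: 8 (not first). Third: 7, etc.
Total: 8 x 8 x 7 x 6 x 5 x 4 x 3 x 2.

Final answer: 322560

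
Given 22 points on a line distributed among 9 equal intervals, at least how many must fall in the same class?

By pigeonhole with 22 objects and 9 categories: ceiling(22/9).

Final answer: 3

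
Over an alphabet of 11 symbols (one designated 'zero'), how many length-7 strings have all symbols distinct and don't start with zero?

The leading digit has 10 choices (anything but zero); the next has 10 (anything but the first), then 9, and so on, one fewer each time.
Total: 10 x 10 x 9 x 8 x 7 x 6 x 5.

Final answer: 1512000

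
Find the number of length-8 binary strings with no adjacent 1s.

Classify by the final bit: ...0 gives a(n-1) strings, ...01 gives a(n-2) strings. Thus a(n) = a(n-1) + a(n-2) with a(1)=2, a(2)=3.
Building up term by term: a(1)=2, a(2)=3, a(3)=5, a(4)=8, a(5)=13, a(6)=21, a(7)=34, a(8)=55.

Final answer: 55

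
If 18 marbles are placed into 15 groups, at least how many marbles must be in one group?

By the pigeonhole principle: ceiling(18/15).

Final answer: 2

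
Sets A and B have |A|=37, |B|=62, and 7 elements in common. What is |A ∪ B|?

|A union B| = |A| + |B| - |A intersect B| = 37 + 62 - 7.

Final answer: 92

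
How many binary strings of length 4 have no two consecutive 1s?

A valid string ends in 0 (append to any length-(n-1) valid string) or in 01 (append to any length-(n-2) valid string), so a(n) = a(n-1) + a(n-2) with a(1)=2, a(2)=3.
Iterating the recurrence: a(1)=2, a(2)=3, a(3)=5, a(4)=8.

Final answer: 8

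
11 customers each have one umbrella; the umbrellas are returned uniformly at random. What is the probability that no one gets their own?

Derangements satisfy D(n) = (n-1)(D(n-1) + D(n-2)), starting from D(0)=1, D(1)=0.
Building up: D(2)=1, D(3)=2, D(4)=9, D(5)=44, D(6)=265, D(7)=1854, D(8)=14833, D(9)=133496, D(10)=1334961, D(11)=14684570.
Total arrangements: 11! = 39916800.
Probability = D(11)/11! = 1468457/3991680.

Final answer: D(11)/11! = 14684570/39916800 = 0.367879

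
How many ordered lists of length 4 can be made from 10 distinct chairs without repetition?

P(10,4) = 10!/(10-4)! = 10!/6!.

Final answer: P(10,4) = 5040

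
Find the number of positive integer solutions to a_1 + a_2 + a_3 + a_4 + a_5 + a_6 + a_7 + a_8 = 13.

Substitute a'_i = a_i - 1 (so a'_i >= 0). Then sum a'_i = 13 - 8 = 5.
Stars and bars: C(5+8-1, 8-1) = C(12,7).

Final answer: C(12,7) = 792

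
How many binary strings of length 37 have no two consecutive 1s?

A valid string ends in 0 (append to any length-(n-1) valid string) or in 01 (append to any length-(n-2) valid string), so a(n) = a(n-1) + a(n-2) with a(1)=2, a(2)=3.
Iterating the recurrence: a(1)=2, a(2)=3, a(3)=5, a(4)=8, a(5)=13, a(6)=21, a(7)=34, a(8)=55, a(9)=89, a(10)=144, a(11)=233, a(12)=377, a(13)=610, a(14)=987, a(15)=1597, a(16)=2584, a(17)=4181, a(18)=6765, a(19)=10946, a(20)=17711, a(21)=28657, a(22)=46368, a(23)=75025, a(24)=121393, a(25)=196418, a(26)=317811, a(27)=514229, a(28)=832040, a(29)=1346269, a(30)=2178309, a(31)=3524578, a(32)=5702887, a(33)=9227465, a(34)=14930352, a(35)=24157817, a(36)=39088169, a(37)=63245986.

Final answer: 63245986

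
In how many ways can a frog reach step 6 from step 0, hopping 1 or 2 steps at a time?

Condition on the final move: it is a 1-step (f(n-1) ways to get there) or a 2-step (f(n-2) ways), so f(n) = f(n-1) + f(n-2), with f(1)=1, f(2)=2.
Iterating the recurrence: f(1)=1, f(2)=2, f(3)=3, f(4)=5, f(5)=8, f(6)=13.

Final answer: 13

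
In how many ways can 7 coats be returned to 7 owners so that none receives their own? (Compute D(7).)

Derangements satisfy D(n) = (n-1)(D(n-1) + D(n-2)), starting from D(0)=1, D(1)=0.
D(2) = 1 x (0 + 1) = 1
D(3) = 2 x (1 + 0) = 2
D(4) = 3 x (2 + 1) = 9
D(5) = 4 x (9 + 2) = 44
D(6) = 5 x (44 + 9) = 265
D(7) = 6 x (D(6) + D(5)) = 6 x (265 + 44)

Final answer: D(7) = 1854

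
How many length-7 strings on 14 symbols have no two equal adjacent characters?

Let g(n) count such strings. g(1) = 14, and each valid string of length n-1 extends in 13 ways (any symbol but the last), so g(n) = 13 g(n-1).
Total: g(7) = 14 x 13^6.

Final answer: 14 x 13^{6} = 67575326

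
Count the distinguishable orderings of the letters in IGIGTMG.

Letters (G:3, I:2, M:1, T:1). Total letters: 7.
Permutations = 7!/(3! x 2!).

Final answer: 420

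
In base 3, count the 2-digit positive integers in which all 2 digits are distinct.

The leading digit has 2 choices (anything but zero); the next has 2 (anything but the first), then 1, and so on, one fewer each time.
Total: 2 x 2.

Final answer: 4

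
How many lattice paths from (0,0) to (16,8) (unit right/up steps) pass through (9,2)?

Paths (0,0)->(9,2): C(11,2) = 55.
Paths (9,2)->(16,8): C(13,6) = 1716.
By multiplication principle: 55 x 1716.

Final answer: 94380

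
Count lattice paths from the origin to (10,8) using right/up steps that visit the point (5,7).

Paths (0,0)->(5,7): C(12,7) = 792.
Paths (5,7)->(10,8): C(6,1) = 6.
By multiplication principle: 792 x 6.

Final answer: 4752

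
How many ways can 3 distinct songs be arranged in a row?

The number of ways to arrange 3 distinct objects is 3!.

Final answer: 3! = 6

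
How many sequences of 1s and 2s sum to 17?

Condition on the final move: it is a 1-step (f(n-1) ways to get there) or a 2-step (f(n-2) ways), so f(n) = f(n-1) + f(n-2), with f(1)=1, f(2)=2.
Computing successive values: f(1)=1, f(2)=2, f(3)=3, f(4)=5, f(5)=8, f(6)=13, f(7)=21, f(8)=34, f(9)=55, f(10)=89, f(11)=144, f(12)=233, f(13)=377, f(14)=610, f(15)=987, f(16)=1597, f(17)=2584.

Final answer: 2584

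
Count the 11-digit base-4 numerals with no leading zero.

In base 4, the leading digit has 3 choices (1..3); each of the remaining 10 digits has 4 choices.
Total: 3 x 4^10.

Final answer: 3145728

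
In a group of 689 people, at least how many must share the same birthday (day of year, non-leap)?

There are 365 possible values for birthday (day of year, non-leap). With 689 people and 365 categories, by pigeonhole: ceiling(689/365).

Final answer: 2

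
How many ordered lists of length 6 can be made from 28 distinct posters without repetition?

P(28,6) = 28!/(28-6)! = 28!/22!.

Final answer: P(28,6) = 271252800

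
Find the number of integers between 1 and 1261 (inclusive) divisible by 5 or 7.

Multiples of 5: 252. Multiples of 7: 180. Of both (lcm=35): 36.
By inclusion-exclusion: 252 + 180 - 36.

Final answer: 396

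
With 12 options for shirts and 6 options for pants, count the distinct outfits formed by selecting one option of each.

By the multiplication principle: 12 x 6.

Final answer: 72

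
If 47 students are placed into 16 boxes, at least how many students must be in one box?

By the pigeonhole principle: ceiling(47/16).

Final answer: 3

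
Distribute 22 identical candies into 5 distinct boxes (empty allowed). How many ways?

Stars and bars: C(n+k-1, k-1) = C(26,4).

Final answer: C(26,4) = 14950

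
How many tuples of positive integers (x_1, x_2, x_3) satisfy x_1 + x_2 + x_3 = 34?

Substitute x'_i = x_i - 1 (so x'_i >= 0). Then sum x'_i = 34 - 3 = 31.
Stars and bars: C(31+3-1, 3-1) = C(33,2).

Final answer: C(33,2) = 528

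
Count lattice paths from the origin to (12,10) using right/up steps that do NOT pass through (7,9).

Total paths to (12,10): C(22,10) = 646646.
Paths through (7,9): C(16,9) x C(6,1) = 68640.
Avoiding (7,9): 646646 - 68640.

Final answer: 578006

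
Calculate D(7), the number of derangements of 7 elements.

Derangements satisfy D(n) = (n-1)(D(n-1) + D(n-2)), starting from D(0)=1, D(1)=0.
Building up: D(2)=1, D(3)=2, D(4)=9, D(5)=44, D(6)=265.
D(7) = 6 x (D(6) + D(5)) = 6 x (265 + 44).

Final answer: D(7) = 1854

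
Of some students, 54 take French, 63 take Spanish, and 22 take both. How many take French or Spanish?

|A union B| = |A| + |B| - |A intersect B| = 54 + 63 - 22.

Final answer: 95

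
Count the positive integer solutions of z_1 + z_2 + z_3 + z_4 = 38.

Substitute z'_i = z_i - 1 (so z'_i >= 0). Then sum z'_i = 38 - 4 = 34.
Stars and bars: C(34+4-1, 4-1) = C(37,3).

Final answer: C(37,3) = 7770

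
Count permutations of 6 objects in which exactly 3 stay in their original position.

Choose which 3 elements are fixed: C(6,3) = 20.
Derange the remaining 3 using D(j) = (j-1)(D(j-1) + D(j-2)), D(0)=1, D(1)=0: D(2)=1, D(3)=2.
Total: 20 x 2.

Final answer: C(6,3) D(3) = 40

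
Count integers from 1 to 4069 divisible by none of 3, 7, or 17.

|div by 3|=1356, |div by 7|=581, |div by 17|=239.
|div by 3&7|=193, |div by 3&17|=79, |div by 7&17|=34, |div by all|=11.
By inclusion-exclusion, divisible by at least one: 1356+581+239-193-79-34+11 = 1881.
Not divisible by any: 4069 - 1881.

Final answer: 2188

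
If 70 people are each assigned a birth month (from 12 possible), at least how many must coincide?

There are 12 possible values for birth month. With 70 people and 12 categories, by pigeonhole: ceiling(70/12).

Final answer: 6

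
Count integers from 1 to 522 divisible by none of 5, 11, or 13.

|div by 5|=104, |div by 11|=47, |div by 13|=40.
|div by 5&11|=9, |div by 5&13|=8, |div by 11&13|=3, |div by all|=0.
By inclusion-exclusion, divisible by at least one: 104+47+40-9-8-3+0 = 171.
Not divisible by any: 522 - 171.

Final answer: 351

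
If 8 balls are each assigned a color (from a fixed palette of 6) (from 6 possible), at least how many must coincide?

There are 6 possible values for color (from a fixed palette of 6). With 8 balls and 6 categories, by pigeonhole: ceiling(8/6).

Final answer: 2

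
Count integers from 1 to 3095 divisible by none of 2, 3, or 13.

|div by 2|=1547, |div by 3|=1031, |div by 13|=238.
|div by 2&3|=515, |div by 2&13|=119, |div by 3&13|=79, |div by all|=39.
By inclusion-exclusion, divisible by at least one: 1547+1031+238-515-119-79+39 = 2142.
Not divisible by any: 3095 - 2142.

Final answer: 953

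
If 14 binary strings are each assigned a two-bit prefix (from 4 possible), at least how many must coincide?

There are 4 possible values for two-bit prefix. With 14 binary strings and 4 categories, by pigeonhole: ceiling(14/4).

Final answer: 4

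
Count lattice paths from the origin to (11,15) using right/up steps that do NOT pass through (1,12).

Total paths to (11,15): C(26,15) = 7726160.
Paths through (1,12): C(13,12) x C(13,3) = 3718.
Avoiding (1,12): 7726160 - 3718.

Final answer: 7722442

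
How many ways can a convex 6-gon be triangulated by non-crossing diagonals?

This is a standard Catalan-number count: the answer is C_n. Here n = 6 - 2 = 4.
C_n = C(2n,n) - C(2n,n+1), so C_{4} = C(8,4) - C(8,5) = 70 - 56.

Final answer: C_{4} = 14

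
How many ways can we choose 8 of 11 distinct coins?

C(11,8) = 11!/(8! x (11-8)!).

Final answer: C(11,8) = 165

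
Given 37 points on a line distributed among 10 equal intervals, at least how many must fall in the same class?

By pigeonhole with 37 objects and 10 categories: ceiling(37/10).

Final answer: 4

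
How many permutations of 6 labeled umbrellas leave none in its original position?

D(n) = (n-1)(D(n-1) + D(n-2)), D(0)=1, D(1)=0.
D(2) = 1 x (0 + 1) = 1
D(3) = 2 x (1 + 0) = 2
D(4) = 3 x (2 + 1) = 9
D(5) = 4 x (9 + 2) = 44
D(6) = 5 x (D(5) + D(4)) = 5 x (44 + 9)

Final answer: D(6) = 265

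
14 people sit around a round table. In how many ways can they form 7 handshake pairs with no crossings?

The structures are counted by the Catalan number C_n. Here n = 14/2 = 7.
Using C_0 = 1 and C_(k+1) = C_k x 2(2k+1)/(k+2), build up term by term: C_1=1, C_2=2, C_3=5, C_4=14, C_5=42, C_6=132, C_7=429.

Final answer: C_{7} = 429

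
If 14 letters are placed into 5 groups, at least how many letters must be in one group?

By the pigeonhole principle: ceiling(14/5).

Final answer: 3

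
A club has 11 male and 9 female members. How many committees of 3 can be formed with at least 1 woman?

Sum over valid woman counts:
C(9,1)C(11,2) = 495
C(9,2)C(11,1) = 396
C(9,3)C(11,0) = 84
Total: 495 + 396 + 84.

Final answer: 975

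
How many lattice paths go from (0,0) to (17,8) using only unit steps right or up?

Each path has 17 right steps and 8 up steps in some order (25 steps total).
Choose which 8 of the 25 steps are up: C(25,8).

Final answer: C(25,8) = 1081575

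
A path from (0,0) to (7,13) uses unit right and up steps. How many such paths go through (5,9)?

Paths (0,0)->(5,9): C(14,9) = 2002.
Paths (5,9)->(7,13): C(6,4) = 15.
By multiplication principle: 2002 x 15.

Final answer: 30030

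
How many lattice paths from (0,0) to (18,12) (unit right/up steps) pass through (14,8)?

Paths (0,0)->(14,8): C(22,8) = 319770.
Paths (14,8)->(18,12): C(8,4) = 70.
By multiplication principle: 319770 x 70.

Final answer: 22383900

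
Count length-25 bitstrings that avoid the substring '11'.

Classify by the final bit: ...0 gives a(n-1) strings, ...01 gives a(n-2) strings. Thus a(n) = a(n-1) + a(n-2) with a(1)=2, a(2)=3.
Building up term by term: a(1)=2, a(2)=3, a(3)=5, a(4)=8, a(5)=13, a(6)=21, a(7)=34, a(8)=55, a(9)=89, a(10)=144, a(11)=233, a(12)=377, a(13)=610, a(14)=987, a(15)=1597, a(16)=2584, a(17)=4181, a(18)=6765, a(19)=10946, a(20)=17711, a(21)=28657, a(22)=46368, a(23)=75025, a(24)=121393, a(25)=196418.

Final answer: 196418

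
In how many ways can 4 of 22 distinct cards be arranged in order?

P(22,4) = 22!/(22-4)! = 22!/18!.

Final answer: P(22,4) = 175560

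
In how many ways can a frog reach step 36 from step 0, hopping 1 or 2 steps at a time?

Let f(n) be the number of climbs. Removing the last move (1 or 2 steps) gives f(n) = f(n-1) + f(n-2); base cases f(1)=1, f(2)=2.
Computing successive values: f(1)=1, f(2)=2, f(3)=3, f(4)=5, f(5)=8, f(6)=13, f(7)=21, f(8)=34, f(9)=55, f(10)=89, f(11)=144, f(12)=233, f(13)=377, f(14)=610, f(15)=987, f(16)=1597, f(17)=2584, f(18)=4181, f(19)=6765, f(20)=10946, f(21)=17711, f(22)=28657, f(23)=46368, f(24)=75025, f(25)=121393, f(26)=196418, f(27)=317811, f(28)=514229, f(29)=832040, f(30)=1346269, f(31)=2178309, f(32)=3524578, f(33)=5702887, f(34)=9227465, f(35)=14930352, f(36)=24157817.

Final answer: 24157817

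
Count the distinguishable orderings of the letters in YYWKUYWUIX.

Letters (I:1, K:1, U:2, W:2, X:1, Y:3). Total letters: 10.
Permutations = 10!/(3! x 2! x 2!).

Final answer: 151200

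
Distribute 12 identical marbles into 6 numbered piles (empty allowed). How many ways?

Stars and bars: C(n+k-1, k-1) = C(17,5).

Final answer: C(17,5) = 6188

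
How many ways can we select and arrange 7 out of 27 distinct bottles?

P(27,7) = 27!/(27-7)! = 27!/20!.

Final answer: P(27,7) = 4475671200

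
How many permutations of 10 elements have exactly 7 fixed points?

Choose which 7 elements are fixed: C(10,7) = 120.
Derange the remaining 3 using D(j) = (j-1)(D(j-1) + D(j-2)), D(0)=1, D(1)=0: D(2)=1, D(3)=2.
Total: 120 x 2.

Final answer: C(10,7) D(3) = 240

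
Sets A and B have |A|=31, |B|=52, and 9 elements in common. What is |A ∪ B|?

|A union B| = |A| + |B| - |A intersect B| = 31 + 52 - 9.

Final answer: 74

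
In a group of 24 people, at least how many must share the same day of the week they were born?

There are 7 possible values for day of the week they were born. With 24 people and 7 categories, by pigeonhole: ceiling(24/7).

Final answer: 4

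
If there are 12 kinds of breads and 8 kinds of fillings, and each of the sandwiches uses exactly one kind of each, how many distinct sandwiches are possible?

By the multiplication principle: 12 x 8.

Final answer: 96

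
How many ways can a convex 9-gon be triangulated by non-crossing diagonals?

This is a standard Catalan-number count: the answer is C_n. Here n = 9 - 2 = 7.
C_n = (2n)!/(n!(n+1)!), so C_{7} = 14!/(7! x 8!) = C(14,7)/8 = 3432/8.

Final answer: C_{7} = 429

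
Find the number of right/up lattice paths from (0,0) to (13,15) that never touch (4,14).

Total paths to (13,15): C(28,15) = 37442160.
Paths through (4,14): C(18,14) x C(10,1) = 30600.
Avoiding (4,14): 37442160 - 30600.

Final answer: 37411560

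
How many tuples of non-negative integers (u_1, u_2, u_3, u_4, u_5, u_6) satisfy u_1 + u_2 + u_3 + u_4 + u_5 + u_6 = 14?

Stars and bars with 14 stars and 5 bars:
C(14+6-1, 6-1) = C(19,5).

Final answer: C(19,5) = 11628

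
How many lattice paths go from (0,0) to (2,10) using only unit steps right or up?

Each path has 2 right steps and 10 up steps in some order (12 steps total).
Choose which 10 of the 12 steps are up: C(12,10).

Final answer: C(12,10) = 66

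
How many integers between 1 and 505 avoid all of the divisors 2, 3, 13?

|div by 2|=252, |div by 3|=168, |div by 13|=38.
|div by 2&3|=84, |div by 2&13|=19, |div by 3&13|=12, |div by all|=6.
By inclusion-exclusion, divisible by at least one: 252+168+38-84-19-12+6 = 349.
Not divisible by any: 505 - 349.

Final answer: 156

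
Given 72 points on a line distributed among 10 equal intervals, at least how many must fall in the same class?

By pigeonhole with 72 objects and 10 categories: ceiling(72/10).

Final answer: 8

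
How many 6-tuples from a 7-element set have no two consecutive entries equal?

Let g(n) count such strings. g(1) = 7, and each valid string of length n-1 extends in 6 ways (any symbol but the last), so g(n) = 6 g(n-1).
Total: g(6) = 7 x 6^5.

Final answer: 7 x 6^{5} = 54432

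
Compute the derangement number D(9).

D(n) = (n-1)(D(n-1) + D(n-2)), D(0)=1, D(1)=0.
Building up: D(2)=1, D(3)=2, D(4)=9, D(5)=44, D(6)=265, D(7)=1854, D(8)=14833.
D(9) = 8 x (D(8) + D(7)) = 8 x (14833 + 1854).

Final answer: D(9) = 133496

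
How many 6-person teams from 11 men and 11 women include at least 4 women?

Sum over valid woman counts:
C(11,4)C(11,2) = 18150
C(11,5)C(11,1) = 5082
C(11,6)C(11,0) = 462
Total: 18150 + 5082 + 462.

Final answer: 23694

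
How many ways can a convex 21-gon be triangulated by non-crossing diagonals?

The structures are counted by the Catalan number C_n. Here n = 21 - 2 = 19.
C_n = C(2n,n)/(n+1), so C_{19} = C(38,19)/20 = 35345263800/20.

Final answer: C_{19} = 1767263190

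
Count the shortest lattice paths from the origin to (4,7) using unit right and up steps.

Each path has 4 right steps and 7 up steps in some order (11 steps total).
Choose which 7 of the 11 steps are up: C(11,7).

Final answer: C(11,7) = 330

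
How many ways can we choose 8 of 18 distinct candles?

C(18,8) = 18!/(8! x (18-8)!).

Final answer: C(18,8) = 43758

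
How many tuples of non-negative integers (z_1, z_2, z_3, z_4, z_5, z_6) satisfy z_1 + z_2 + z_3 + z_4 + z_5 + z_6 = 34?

Stars and bars with 34 stars and 5 bars:
C(34+6-1, 6-1) = C(39,5).

Final answer: C(39,5) = 575757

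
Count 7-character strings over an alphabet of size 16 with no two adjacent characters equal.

First character: 16 choices. Each subsequent: 15 choices (must differ from the previous one).
Total: 16 x 15^6.

Final answer: 16 x 15^{6} = 182250000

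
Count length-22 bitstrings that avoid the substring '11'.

Let a(n) count valid strings. If the last bit is 0 the prefix is any valid string of length n-1; if it is 1 the string must end in 01 with a valid prefix of length n-2. So a(n) = a(n-1) + a(n-2), a(1)=2, a(2)=3.
Computing successive values: a(1)=2, a(2)=3, a(3)=5, a(4)=8, a(5)=13, a(6)=21, a(7)=34, a(8)=55, a(9)=89, a(10)=144, a(11)=233, a(12)=377, a(13)=610, a(14)=987, a(15)=1597, a(16)=2584, a(17)=4181, a(18)=6765, a(19)=10946, a(20)=17711, a(21)=28657, a(22)=46368.

Final answer: 46368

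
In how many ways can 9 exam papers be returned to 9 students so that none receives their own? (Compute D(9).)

Derangements satisfy D(n) = (n-1)(D(n-1) + D(n-2)), starting from D(0)=1, D(1)=0.
D(2) = 1 x (0 + 1) = 1
D(3) = 2 x (1 + 0) = 2
D(4) = 3 x (2 + 1) = 9
D(5) = 4 x (9 + 2) = 44
D(6) = 5 x (44 + 9) = 265
D(7) = 6 x (265 + 44) = 1854
D(8) = 7 x (1854 + 265) = 14833
D(9) = 8 x (D(8) + D(7)) = 8 x (14833 + 1854)

Final answer: D(9) = 133496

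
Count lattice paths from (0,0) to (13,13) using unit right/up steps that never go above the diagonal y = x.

Total monotonic paths to (13,13): C(26,13) = 10400600.
Paths that cross above y=x (reflection bijection): C(26,14) = 9657700.
Valid Dyck paths: 10400600 - 9657700.
(This is the Catalan number C_{13}.)

Final answer: C_{13} = 742900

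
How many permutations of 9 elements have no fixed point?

Derangements satisfy D(n) = (n-1)(D(n-1) + D(n-2)), starting from D(0)=1, D(1)=0.
D(2) = 1 x (0 + 1) = 1
D(3) = 2 x (1 + 0) = 2
D(4) = 3 x (2 + 1) = 9
D(5) = 4 x (9 + 2) = 44
D(6) = 5 x (44 + 9) = 265
D(7) = 6 x (265 + 44) = 1854
D(8) = 7 x (1854 + 265) = 14833
D(9) = 8 x (D(8) + D(7)) = 8 x (14833 + 1854)

Final answer: D(9) = 133496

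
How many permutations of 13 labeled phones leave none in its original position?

D(n) = (n-1)(D(n-1) + D(n-2)), D(0)=1, D(1)=0.
D(2) = 1 x (0 + 1) = 1
D(3) = 2 x (1 + 0) = 2
D(4) = 3 x (2 + 1) = 9
D(5) = 4 x (9 + 2) = 44
D(6) = 5 x (44 + 9) = 265
D(7) = 6 x (265 + 44) = 1854
D(8) = 7 x (1854 + 265) = 14833
D(9) = 8 x (14833 + 1854) = 133496
D(10) = 9 x (133496 + 14833) = 1334961
D(11) = 10 x (1334961 + 133496) = 14684570
D(12) = 11 x (14684570 + 1334961) = 176214841
D(13) = 12 x (D(12) + D(11)) = 12 x (176214841 + 14684570)

Final answer: D(13) = 2290792932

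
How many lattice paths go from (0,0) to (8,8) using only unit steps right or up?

Each path has 8 right steps and 8 up steps in some order (16 steps total).
Choose which 8 of the 16 steps are up: C(16,8).

Final answer: C(16,8) = 12870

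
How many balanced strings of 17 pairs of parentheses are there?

This is counted by the nth Catalan number C_n. Here n = 17 (pairs).
C_n = C(2n,n) - C(2n,n+1), so C_{17} = C(34,17) - C(34,18) = 2333606220 - 2203961430.

Final answer: C_{17} = 129644790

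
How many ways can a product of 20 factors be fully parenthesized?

This is a standard Catalan-number count: the answer is C_n. Here n = 20 - 1 = 19.
C_n = C(2n,n) - C(2n,n+1), so C_{19} = C(38,19) - C(38,20) = 35345263800 - 33578000610.

Final answer: C_{19} = 1767263190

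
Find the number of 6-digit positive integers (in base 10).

The leading digit cannot be 0 (9 options); the other 5 digits can be anything (10 options each).
Total: 9 x 10^5.

Final answer: 900000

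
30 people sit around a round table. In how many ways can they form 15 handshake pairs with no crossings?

The structures are counted by the Catalan number C_n. Here n = 30/2 = 15.
C_n = C(2n,n)/(n+1), so C_{15} = C(30,15)/16 = 155117520/16.

Final answer: C_{15} = 9694845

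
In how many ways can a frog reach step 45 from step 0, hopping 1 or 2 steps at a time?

Let f(n) count the ways. The last step is size 1 or 2, so f(n) = f(n-1) + f(n-2) with f(1)=1, f(2)=2.
Building up term by term: f(1)=1, f(2)=2, f(3)=3, f(4)=5, f(5)=8, f(6)=13, f(7)=21, f(8)=34, f(9)=55, f(10)=89, f(11)=144, f(12)=233, f(13)=377, f(14)=610, f(15)=987, f(16)=1597, f(17)=2584, f(18)=4181, f(19)=6765, f(20)=10946, f(21)=17711, f(22)=28657, f(23)=46368, f(24)=75025, f(25)=121393, f(26)=196418, f(27)=317811, f(28)=514229, f(29)=832040, f(30)=1346269, f(31)=2178309, f(32)=3524578, f(33)=5702887, f(34)=9227465, f(35)=14930352, f(36)=24157817, f(37)=39088169, f(38)=63245986, f(39)=102334155, f(40)=165580141, f(41)=267914296, f(42)=433494437, f(43)=701408733, f(44)=1134903170, f(45)=1836311903.

Final answer: 1836311903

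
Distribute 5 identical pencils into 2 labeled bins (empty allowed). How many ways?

Stars and bars: C(n+k-1, k-1) = C(6,1).

Final answer: C(6,1) = 6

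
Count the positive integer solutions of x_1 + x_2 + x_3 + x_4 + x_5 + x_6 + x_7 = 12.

Substitute x'_i = x_i - 1 (so x'_i >= 0). Then sum x'_i = 12 - 7 = 5.
Stars and bars: C(5+7-1, 7-1) = C(11,6).

Final answer: C(11,6) = 462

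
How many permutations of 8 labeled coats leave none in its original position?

Derangements satisfy D(n) = (n-1)(D(n-1) + D(n-2)), starting from D(0)=1, D(1)=0.
D(2) = 1 x (0 + 1) = 1
D(3) = 2 x (1 + 0) = 2
D(4) = 3 x (2 + 1) = 9
D(5) = 4 x (9 + 2) = 44
D(6) = 5 x (44 + 9) = 265
D(7) = 6 x (265 + 44) = 1854
D(8) = 7 x (D(7) + D(6)) = 7 x (1854 + 265)

Final answer: D(8) = 14833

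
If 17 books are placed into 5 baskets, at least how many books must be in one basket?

By the pigeonhole principle: ceiling(17/5).

Final answer: 4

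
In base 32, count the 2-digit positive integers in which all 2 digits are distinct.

First digit: 31 (nonzero). Second: 31 (not first). Third: 30, etc.
Total: 31 x 31.

Final answer: 961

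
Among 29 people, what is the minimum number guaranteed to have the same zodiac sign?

There are 12 possible values for zodiac sign. With 29 people and 12 categories, by pigeonhole: ceiling(29/12).

Final answer: 3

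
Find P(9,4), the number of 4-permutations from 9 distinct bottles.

P(9,4) = 9!/(9-4)! = 9!/5!.

Final answer: P(9,4) = 3024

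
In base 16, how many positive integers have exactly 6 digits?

Leading digit: 15 options (nonzero). Other 5 digit(s): 16 options each.
Total: 15 x 16^5.

Final answer: 15728640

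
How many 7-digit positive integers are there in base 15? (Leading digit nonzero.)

These are the integers in [15^6, 15^7), so the count is 15^7 - 15^6 = 14 x 15^6.

Final answer: 159468750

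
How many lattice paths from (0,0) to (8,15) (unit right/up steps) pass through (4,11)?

Paths (0,0)->(4,11): C(15,11) = 1365.
Paths (4,11)->(8,15): C(8,4) = 70.
By multiplication principle: 1365 x 70.

Final answer: 95550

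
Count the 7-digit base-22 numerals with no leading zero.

These are the integers in [22^6, 22^7), so the count is 22^7 - 22^6 = 21 x 22^6.

Final answer: 2380977984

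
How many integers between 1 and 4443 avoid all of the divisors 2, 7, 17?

|div by 2|=2221, |div by 7|=634, |div by 17|=261.
|div by 2&7|=317, |div by 2&17|=130, |div by 7&17|=37, |div by all|=18.
By inclusion-exclusion, divisible by at least one: 2221+634+261-317-130-37+18 = 2650.
Not divisible by any: 4443 - 2650.

Final answer: 1793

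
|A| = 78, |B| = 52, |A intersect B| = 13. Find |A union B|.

|A union B| = |A| + |B| - |A intersect B| = 78 + 52 - 13.

Final answer: 117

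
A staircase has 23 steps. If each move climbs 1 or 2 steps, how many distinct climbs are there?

Condition on the final move: it is a 1-step (f(n-1) ways to get there) or a 2-step (f(n-2) ways), so f(n) = f(n-1) + f(n-2), with f(1)=1, f(2)=2.
Building up term by term: f(1)=1, f(2)=2, f(3)=3, f(4)=5, f(5)=8, f(6)=13, f(7)=21, f(8)=34, f(9)=55, f(10)=89, f(11)=144, f(12)=233, f(13)=377, f(14)=610, f(15)=987, f(16)=1597, f(17)=2584, f(18)=4181, f(19)=6765, f(20)=10946, f(21)=17711, f(22)=28657, f(23)=46368.

Final answer: 46368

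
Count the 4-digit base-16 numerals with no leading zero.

These are the integers in [16^3, 16^4), so the count is 16^4 - 16^3 = 15 x 16^3.

Final answer: 61440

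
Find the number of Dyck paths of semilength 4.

Total monotonic paths to (4,4): C(8,4) = 70.
Paths that cross above y=x (reflection bijection): C(8,5) = 56.
Valid Dyck paths: 70 - 56.
(Check: C(8,4) - C(8,5) = C(8,4)/5, the Catalan number C_{4}.)

Final answer: C_{4} = 14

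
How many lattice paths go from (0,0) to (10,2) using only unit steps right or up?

Each path has 10 right steps and 2 up steps in some order (12 steps total).
Choose which 2 of the 12 steps are up: C(12,2).

Final answer: C(12,2) = 66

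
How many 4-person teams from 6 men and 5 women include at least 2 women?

Sum over valid woman counts:
C(5,2)C(6,2) = 150
C(5,3)C(6,1) = 60
C(5,4)C(6,0) = 5
Total: 150 + 60 + 5.

Final answer: 215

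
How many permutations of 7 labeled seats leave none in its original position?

D(n) = (n-1)(D(n-1) + D(n-2)), D(0)=1, D(1)=0.
D(2) = 1 x (0 + 1) = 1
D(3) = 2 x (1 + 0) = 2
D(4) = 3 x (2 + 1) = 9
D(5) = 4 x (9 + 2) = 44
D(6) = 5 x (44 + 9) = 265
D(7) = 6 x (D(6) + D(5)) = 6 x (265 + 44)

Final answer: D(7) = 1854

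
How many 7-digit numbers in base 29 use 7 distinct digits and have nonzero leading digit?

First digit: 28 (nonzero). Second: 28 (not first). Third: 27, etc.
Total: 28 x 28 x 27 x 26 x 25 x 24 x 23.

Final answer: 7595078400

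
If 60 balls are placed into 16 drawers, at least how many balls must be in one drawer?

By the pigeonhole principle: ceiling(60/16).

Final answer: 4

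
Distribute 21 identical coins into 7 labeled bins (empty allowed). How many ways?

Stars and bars: C(n+k-1, k-1) = C(27,6).

Final answer: C(27,6) = 296010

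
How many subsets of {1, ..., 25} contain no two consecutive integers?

Let a(n) count such subsets of {1, ..., n}. Either n is excluded (a(n-1) ways) or n is included, forcing n-1 out (a(n-2) ways), so a(n) = a(n-1) + a(n-2) with a(1)=2, a(2)=3.
Iterating the recurrence: a(1)=2, a(2)=3, a(3)=5, a(4)=8, a(5)=13, a(6)=21, a(7)=34, a(8)=55, a(9)=89, a(10)=144, a(11)=233, a(12)=377, a(13)=610, a(14)=987, a(15)=1597, a(16)=2584, a(17)=4181, a(18)=6765, a(19)=10946, a(20)=17711, a(21)=28657, a(22)=46368, a(23)=75025, a(24)=121393, a(25)=196418.

Final answer: 196418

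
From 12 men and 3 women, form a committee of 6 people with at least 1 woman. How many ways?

Sum over valid woman counts:
C(3,1)C(12,5) = 2376
C(3,2)C(12,4) = 1485
C(3,3)C(12,3) = 220
Total: 2376 + 1485 + 220.

Final answer: 4081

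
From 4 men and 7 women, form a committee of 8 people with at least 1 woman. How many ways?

Sum over valid woman counts:
C(7,4)C(4,4) = 35
C(7,5)C(4,3) = 84
C(7,6)C(4,2) = 42
C(7,7)C(4,1) = 4
Total: 35 + 84 + 42 + 4.

Final answer: 165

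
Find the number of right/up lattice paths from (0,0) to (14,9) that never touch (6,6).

Total paths to (14,9): C(23,9) = 817190.
Paths through (6,6): C(12,6) x C(11,3) = 152460.
Avoiding (6,6): 817190 - 152460.

Final answer: 664730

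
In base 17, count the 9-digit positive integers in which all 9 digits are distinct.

First digit: 16 (nonzero). Second: 16 (not first). Third: 15, etc.
Total: 16 x 16 x 15 x 14 x 13 x 12 x 11 x 10 x 9.

Final answer: 8302694400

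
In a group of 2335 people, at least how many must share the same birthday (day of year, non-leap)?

There are 365 possible values for birthday (day of year, non-leap). With 2335 people and 365 categories, by pigeonhole: ceiling(2335/365).

Final answer: 7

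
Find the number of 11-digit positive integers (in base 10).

The leading digit cannot be 0 (9 options); the other 10 digits can be anything (10 options each).
Total: 9 x 10^10.

Final answer: 90000000000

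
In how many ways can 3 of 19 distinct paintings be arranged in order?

P(19,3) = 19!/(19-3)! = 19!/16!.

Final answer: P(19,3) = 5814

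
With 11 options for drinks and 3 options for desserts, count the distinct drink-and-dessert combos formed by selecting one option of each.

By the multiplication principle: 11 x 3.

Final answer: 33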